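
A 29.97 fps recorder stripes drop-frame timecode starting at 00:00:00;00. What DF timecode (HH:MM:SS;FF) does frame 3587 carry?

00:01:59;19

Ten DF minutes hold 17982 frames, so frame 3587 lies in block 0 (frames 0–17981) with 3587 frames into that block.
The block's first minute is 1800 frames and the rest 1798 each; 3587 frames reaches minute 1, so 0 × 18 + 1 × 2 = 2 labels have been skipped so far.
Adding those back, label number 3587 + 2 = 3589 at 30 labels/s is 119 s + 19 f = 0 h 1 min 59 s frame 19, i.e. 00:01:59;19.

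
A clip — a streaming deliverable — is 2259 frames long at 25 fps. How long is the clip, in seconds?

Running time = 2259 / (25) = 90.36 s.

90.36 seconds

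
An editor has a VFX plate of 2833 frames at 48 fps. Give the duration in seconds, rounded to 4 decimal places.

59.0208 seconds

Running time = 2833 × 1/48 = 2833/48 s ≈ 59.0208 s.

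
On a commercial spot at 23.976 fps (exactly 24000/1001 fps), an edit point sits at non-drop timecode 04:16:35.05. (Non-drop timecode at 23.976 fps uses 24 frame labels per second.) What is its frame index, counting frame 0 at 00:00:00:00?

Total seconds to the label: (4 × 3600 + 16 × 60 + 35) = 15395.
Frame index = 15395 × 24 + 5 = 369485.

frame 369485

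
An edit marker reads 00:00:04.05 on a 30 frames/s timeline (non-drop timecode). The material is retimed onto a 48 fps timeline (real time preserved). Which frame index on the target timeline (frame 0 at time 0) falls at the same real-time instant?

Source frame index: (0×3600 + 0×60 + 4) × 30 + 5 = 125.
Real time: 125 / (30) = 25/6 s.
Target frame: (25/6) × (48) = 200.

frame 200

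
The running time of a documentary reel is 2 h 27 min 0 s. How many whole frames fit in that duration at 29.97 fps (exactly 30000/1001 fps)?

264335 frames

2 h 27 min 0 s = 8820 s.
Frames = 8820 × 30000/1001 = 37800000/143 ≈ 264335.6643.
Complete frames: 264335.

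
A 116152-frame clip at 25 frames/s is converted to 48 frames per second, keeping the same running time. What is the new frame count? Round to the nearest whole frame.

Frames at target rate = 116152 × (48) / (25) = 5575296/25 ≈ 223011.840.
Nearest whole frame: 223012.

223012 frames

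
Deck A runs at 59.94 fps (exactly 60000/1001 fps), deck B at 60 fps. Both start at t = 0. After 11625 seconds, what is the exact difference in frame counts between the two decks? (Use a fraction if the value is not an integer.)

697500/1001 frames

A emits 60000/1001 × 11625 = 697500000/1001 frames; B emits 60 × 11625 = 697500.
Difference = 697500/1001 frames (≈ 696.8032); B is ahead of A.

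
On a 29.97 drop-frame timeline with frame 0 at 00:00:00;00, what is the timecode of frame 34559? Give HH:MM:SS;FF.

00:19:13;05

Ten DF minutes hold 17982 frames, so frame 34559 lies in block 1 (frames 17982–35963) with 16577 frames into that block.
The block's first minute is 1800 frames and the rest 1798 each; 16577 frames reaches minute 9, so 1 × 18 + 9 × 2 = 36 labels have been skipped so far.
Adding those back, label number 34559 + 36 = 34595 at 30 labels/s is 1153 s + 5 f = 0 h 19 min 13 s frame 5, i.e. 00:19:13;05.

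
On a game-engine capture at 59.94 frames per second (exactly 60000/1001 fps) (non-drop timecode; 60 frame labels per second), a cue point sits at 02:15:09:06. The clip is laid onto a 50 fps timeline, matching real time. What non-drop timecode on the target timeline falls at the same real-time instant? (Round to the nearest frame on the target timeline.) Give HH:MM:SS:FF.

02:15:17:10

Source frame index: (2×3600 + 15×60 + 9) × 60 + 6 = 486546.
Real time: 486546 / (60000/1001) = 81172091/10000 s.
Target frame: (81172091/10000) × (50) = 81172091/200 ≈ 405860.455 → 405860.
At 50 labels/s: frame 405860 → 02:15:17:10.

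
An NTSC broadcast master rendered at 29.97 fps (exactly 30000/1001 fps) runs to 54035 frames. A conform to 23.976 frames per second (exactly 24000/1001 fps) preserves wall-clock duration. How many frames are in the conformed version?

43228 frames

Target frames = source frames × (target rate / source rate) = 54035 × (24000/1001)/(30000/1001) = 54035 × 4/5 = 43228.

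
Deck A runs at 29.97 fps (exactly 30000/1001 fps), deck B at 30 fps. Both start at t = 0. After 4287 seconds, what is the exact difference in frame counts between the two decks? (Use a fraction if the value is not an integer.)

A emits 30000/1001 × 4287 = 128610000/1001 frames; B emits 30 × 4287 = 128610.
Difference = 128610/1001 frames (≈ 128.4815); B is ahead of A.

128610/1001 frames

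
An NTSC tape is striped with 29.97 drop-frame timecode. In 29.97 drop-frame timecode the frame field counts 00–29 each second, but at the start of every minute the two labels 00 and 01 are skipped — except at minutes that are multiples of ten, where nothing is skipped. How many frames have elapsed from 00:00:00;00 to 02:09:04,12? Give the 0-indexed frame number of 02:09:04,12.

Complete 10-minute blocks: 12, each 17982 frames → 215784.
Remaining 9 whole minutes in the current block: 1800 + 8 × 1798 = 16184 frames.
Within the current minute: 4 × 30 + 12 − 2 = 130 (labels ;00/;01 skipped at this minute). Total = 215784 + 16184 + 130 = 232098.

232098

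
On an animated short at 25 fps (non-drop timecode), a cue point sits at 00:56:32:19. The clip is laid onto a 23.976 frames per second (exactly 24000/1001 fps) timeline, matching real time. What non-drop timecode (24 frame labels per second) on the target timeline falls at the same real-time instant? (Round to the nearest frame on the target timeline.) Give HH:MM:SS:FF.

Source frame index: (0×3600 + 56×60 + 32) × 25 + 19 = 84819.
Real time: 84819 / (25) = 84819/25 s.
Target frame: (84819/25) × (24000/1001) = 11632320/143 ≈ 81344.895 → 81345.
At 24 labels/s: frame 81345 → 00:56:29:09.

00:56:29:09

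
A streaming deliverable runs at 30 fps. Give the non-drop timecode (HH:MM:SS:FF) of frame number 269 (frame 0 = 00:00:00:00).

00:00:08:29

269 ÷ 30 = 8 full seconds, remainder 29 frames.
8 s = 0 h 0 min 8 s.
Timecode: 00:00:08:29.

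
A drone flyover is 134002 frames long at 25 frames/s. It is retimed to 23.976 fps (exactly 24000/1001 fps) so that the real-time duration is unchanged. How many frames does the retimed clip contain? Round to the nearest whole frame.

Frames at target rate = 134002 × (24000/1001) / (25) = 11694720/91 ≈ 128513.407.
Nearest whole frame: 128513.

128513 frames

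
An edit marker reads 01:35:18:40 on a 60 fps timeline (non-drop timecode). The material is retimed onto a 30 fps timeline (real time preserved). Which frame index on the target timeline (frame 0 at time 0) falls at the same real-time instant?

Source frame index: (1×3600 + 35×60 + 18) × 60 + 40 = 343120.
Real time: 343120 / (60) = 17156/3 s.
Target frame: (17156/3) × (30) = 171560.

frame 171560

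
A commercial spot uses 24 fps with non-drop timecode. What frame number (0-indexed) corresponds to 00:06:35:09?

9489

Total seconds to the label: (0 × 3600 + 6 × 60 + 35) = 395.
Frame index = 395 × 24 + 9 = 9489.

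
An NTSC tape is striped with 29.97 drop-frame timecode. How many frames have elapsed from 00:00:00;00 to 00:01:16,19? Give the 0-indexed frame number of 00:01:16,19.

2297

As if non-drop at 30 labels/s: (0 × 3600 + 1 × 60 + 16) × 30 + 19 = 2299.
Minute boundaries passed: 1; those not divisible by 10: 1 − 0 = 1; dropped labels = 2 × 1 = 2.
Actual frame index = 2299 − 2 = 2297.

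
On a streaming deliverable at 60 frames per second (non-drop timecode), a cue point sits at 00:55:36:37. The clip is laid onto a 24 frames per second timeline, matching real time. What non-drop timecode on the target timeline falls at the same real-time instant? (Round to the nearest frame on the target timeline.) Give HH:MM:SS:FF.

00:55:36:15

Source frame index: (0×3600 + 55×60 + 36) × 60 + 37 = 200197.
Real time: 200197 / (60) = 200197/60 s.
Target frame: (200197/60) × (24) = 400394/5 ≈ 80078.800 → 80079.
At 24 labels/s: frame 80079 → 00:55:36:15.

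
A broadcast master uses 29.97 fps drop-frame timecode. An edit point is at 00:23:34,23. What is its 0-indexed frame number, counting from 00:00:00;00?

42401

Complete 10-minute blocks: 2, each 17982 frames → 35964.
Remaining 3 whole minutes in the current block: 1800 + 2 × 1798 = 5396 frames.
Within the current minute: 34 × 30 + 23 − 2 = 1041 (labels ;00/;01 skipped at this minute). Total = 35964 + 5396 + 1041 = 42401.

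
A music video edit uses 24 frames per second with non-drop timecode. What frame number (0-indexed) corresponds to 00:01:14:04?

Total seconds to the label: (0 × 3600 + 1 × 60 + 14) = 74.
Frame index = 74 × 24 + 4 = 1780.

frame 1780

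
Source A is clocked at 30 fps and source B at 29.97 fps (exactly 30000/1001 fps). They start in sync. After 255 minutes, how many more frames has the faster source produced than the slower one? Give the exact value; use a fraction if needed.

255 min = 15300 s.
A emits 30 × 15300 = 459000 frames; B emits 30000/1001 × 15300 = 459000000/1001.
Difference = 459000/1001 frames (≈ 458.5415); B is behind A.

459000/1001 frames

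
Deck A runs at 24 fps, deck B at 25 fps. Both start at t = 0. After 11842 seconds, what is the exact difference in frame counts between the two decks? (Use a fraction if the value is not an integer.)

A emits 24 × 11842 = 284208 frames; B emits 25 × 11842 = 296050.
Difference = 11842 frames; B is ahead of A.

11842 frames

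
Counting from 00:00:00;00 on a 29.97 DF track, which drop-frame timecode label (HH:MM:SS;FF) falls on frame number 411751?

03:48:58;23

Each 10-minute DF block holds 10 × 60 × 30 − 9 × 2 = 17982 frames. 411751 ÷ 17982 → 22 full blocks, remainder 16147.
Within the partial block the first minute is 1800 frames and each further minute 1798, so 8 further minute boundaries passed. Total skipped labels = 18 × 22 + 2 × 8 = 412.
Non-drop label index = 411751 + 412 = 412163; at 30 labels/s that is 03:48:58:23, i.e. DF 03:48:58;23.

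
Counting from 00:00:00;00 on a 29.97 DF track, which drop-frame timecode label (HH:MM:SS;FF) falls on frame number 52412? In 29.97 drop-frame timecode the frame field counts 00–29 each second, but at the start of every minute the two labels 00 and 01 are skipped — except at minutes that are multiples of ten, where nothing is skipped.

00:29:08;26

Ten DF minutes hold 17982 frames, so frame 52412 lies in block 2 (frames 35964–53945) with 16448 frames into that block.
The block's first minute is 1800 frames and the rest 1798 each; 16448 frames reaches minute 9, so 2 × 18 + 9 × 2 = 54 labels have been skipped so far.
Adding those back, label number 52412 + 54 = 52466 at 30 labels/s is 1748 s + 26 f = 0 h 29 min 8 s frame 26, i.e. 00:29:08;26.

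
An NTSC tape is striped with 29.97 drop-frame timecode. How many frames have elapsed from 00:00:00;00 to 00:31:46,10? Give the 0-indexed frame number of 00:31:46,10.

57134

As if non-drop at 30 labels/s: (0 × 3600 + 31 × 60 + 46) × 30 + 10 = 57190.
Minute boundaries passed: 31; those not divisible by 10: 31 − 3 = 28; dropped labels = 2 × 28 = 56.
Actual frame index = 57190 − 56 = 57134.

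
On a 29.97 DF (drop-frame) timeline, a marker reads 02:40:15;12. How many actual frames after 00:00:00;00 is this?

288174

As if non-drop at 30 labels/s: (2 × 3600 + 40 × 60 + 15) × 30 + 12 = 288462.
Minute boundaries passed: 160; those not divisible by 10: 160 − 16 = 144; dropped labels = 2 × 144 = 288.
Actual frame index = 288462 − 288 = 288174.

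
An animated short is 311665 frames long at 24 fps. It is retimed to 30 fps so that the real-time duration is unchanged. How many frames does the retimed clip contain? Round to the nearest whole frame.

Frames at target rate = 311665 × (30) / (24) = 1558325/4 ≈ 389581.250.
Nearest whole frame: 389581.

389581 frames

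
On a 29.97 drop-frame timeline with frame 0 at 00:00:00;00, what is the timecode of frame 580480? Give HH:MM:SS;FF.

Ten DF minutes hold 17982 frames, so frame 580480 lies in block 32 (frames 575424–593405) with 5056 frames into that block.
The block's first minute is 1800 frames and the rest 1798 each; 5056 frames reaches minute 2, so 32 × 18 + 2 × 2 = 580 labels have been skipped so far.
Adding those back, label number 580480 + 580 = 581060 at 30 labels/s is 19368 s + 20 f = 5 h 22 min 48 s frame 20, i.e. 05:22:48;20.

05:22:48;20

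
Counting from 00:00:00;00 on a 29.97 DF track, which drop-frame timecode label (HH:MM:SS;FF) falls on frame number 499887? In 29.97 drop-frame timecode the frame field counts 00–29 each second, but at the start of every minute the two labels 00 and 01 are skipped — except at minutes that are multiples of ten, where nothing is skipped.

04:37:59;17

Each 10-minute DF block holds 10 × 60 × 30 − 9 × 2 = 17982 frames. 499887 ÷ 17982 → 27 full blocks, remainder 14373.
Within the partial block the first minute is 1800 frames and each further minute 1798, so 7 further minute boundaries passed. Total skipped labels = 18 × 27 + 2 × 7 = 500.
Non-drop label index = 499887 + 500 = 500387; at 30 labels/s that is 04:37:59:17, i.e. DF 04:37:59;17.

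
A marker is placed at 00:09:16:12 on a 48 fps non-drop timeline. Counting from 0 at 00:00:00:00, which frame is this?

26700

Total seconds to the label: (0 × 3600 + 9 × 60 + 16) = 556.
Frame index = 556 × 48 + 12 = 26700.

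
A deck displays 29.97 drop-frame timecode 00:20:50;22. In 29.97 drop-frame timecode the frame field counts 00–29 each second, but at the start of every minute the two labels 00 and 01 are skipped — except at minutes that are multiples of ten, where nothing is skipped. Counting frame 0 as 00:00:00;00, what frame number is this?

Complete 10-minute blocks: 2, each 17982 frames → 35964.
Remaining 0 whole minutes in the current block: 0 frames.
Within the current minute: 50 × 30 + 22 = 1522. Total = 35964 + 0 + 1522 = 37486.

37486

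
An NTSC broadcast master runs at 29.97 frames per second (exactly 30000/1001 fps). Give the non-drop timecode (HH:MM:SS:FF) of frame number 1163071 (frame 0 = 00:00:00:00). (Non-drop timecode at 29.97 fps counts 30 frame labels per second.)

1163071 ÷ 30 = 38769 full seconds, remainder 1 frame.
38769 s = 10 h 46 min 9 s.
Timecode: 10:46:09:01.

10:46:09:01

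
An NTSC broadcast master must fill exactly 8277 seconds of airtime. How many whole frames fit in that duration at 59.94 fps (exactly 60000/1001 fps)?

496123 frames

Frames = 8277 × 60000/1001 = 496620000/1001 ≈ 496123.8761.
Complete frames: 496123.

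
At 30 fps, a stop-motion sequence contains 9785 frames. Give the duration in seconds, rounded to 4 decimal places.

Running time = 9785 × 1/30 = 1957/6 s ≈ 326.1667 s.

326.1667 seconds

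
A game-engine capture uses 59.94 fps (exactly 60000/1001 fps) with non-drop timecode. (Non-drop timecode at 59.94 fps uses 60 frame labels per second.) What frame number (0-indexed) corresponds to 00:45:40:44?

164444

Total seconds to the label: (0 × 3600 + 45 × 60 + 40) = 2740.
Frame index = 2740 × 60 + 44 = 164444.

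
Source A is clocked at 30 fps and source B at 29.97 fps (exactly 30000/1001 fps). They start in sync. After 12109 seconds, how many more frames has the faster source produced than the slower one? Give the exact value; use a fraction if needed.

363270/1001 frames

A emits 30 × 12109 = 363270 frames; B emits 30000/1001 × 12109 = 363270000/1001.
Difference = 363270/1001 frames (≈ 362.9071); B is behind A.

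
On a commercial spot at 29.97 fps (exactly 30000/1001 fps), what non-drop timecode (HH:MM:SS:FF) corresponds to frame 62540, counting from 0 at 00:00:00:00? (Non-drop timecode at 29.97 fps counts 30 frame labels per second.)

62540 ÷ 30 = 2084 full seconds, remainder 20 frames.
2084 s = 0 h 34 min 44 s.
Timecode: 00:34:44:20.

00:34:44:20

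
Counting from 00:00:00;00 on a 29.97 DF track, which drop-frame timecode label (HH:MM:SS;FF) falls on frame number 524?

00:00:17;14

Each 10-minute DF block holds 10 × 60 × 30 − 9 × 2 = 17982 frames. 524 ÷ 17982 → 0 full blocks, remainder 524.
Within the partial block the first minute is 1800 frames and each further minute 1798, so 0 further minute boundaries passed. Total skipped labels = 18 × 0 + 2 × 0 = 0.
Non-drop label index = 524 + 0 = 524; at 30 labels/s that is 00:00:17:14, i.e. DF 00:00:17;14.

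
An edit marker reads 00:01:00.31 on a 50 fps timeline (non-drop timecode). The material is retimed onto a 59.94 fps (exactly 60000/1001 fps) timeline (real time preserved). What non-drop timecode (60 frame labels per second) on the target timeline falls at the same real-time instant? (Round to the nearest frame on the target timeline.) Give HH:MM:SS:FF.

Source frame index: (0×3600 + 1×60 + 0) × 50 + 31 = 3031.
Real time: 3031 / (50) = 3031/50 s.
Target frame: (3031/50) × (60000/1001) = 519600/143 ≈ 3633.566 → 3634.
At 60 labels/s: frame 3634 → 00:01:00:34.

00:01:00:34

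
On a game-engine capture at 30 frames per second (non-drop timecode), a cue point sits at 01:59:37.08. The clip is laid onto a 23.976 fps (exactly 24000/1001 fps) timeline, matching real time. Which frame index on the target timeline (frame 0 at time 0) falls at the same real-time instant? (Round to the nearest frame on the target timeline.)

frame 172082

Source frame index: (1×3600 + 59×60 + 37) × 30 + 8 = 215318.
Real time: 215318 / (30) = 107659/15 s.
Target frame: (107659/15) × (24000/1001) = 172254400/1001 ≈ 172082.318 → 172082.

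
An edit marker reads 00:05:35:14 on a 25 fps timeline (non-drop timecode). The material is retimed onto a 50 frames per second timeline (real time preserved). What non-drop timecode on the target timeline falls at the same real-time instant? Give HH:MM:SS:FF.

Source frame index: (0×3600 + 5×60 + 35) × 25 + 14 = 8389.
Real time: 8389 / (25) = 8389/25 s.
Target frame: (8389/25) × (50) = 16778.
At 50 labels/s: frame 16778 → 00:05:35:28.

00:05:35:28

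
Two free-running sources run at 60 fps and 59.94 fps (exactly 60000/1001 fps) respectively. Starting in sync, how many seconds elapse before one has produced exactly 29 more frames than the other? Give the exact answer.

29029/60 seconds

The gap grows by |60000/1001 − 60| = 60/1001 frames per second.
Time for a 29-frame gap: 29 ÷ (60/1001) = 29029/60 s.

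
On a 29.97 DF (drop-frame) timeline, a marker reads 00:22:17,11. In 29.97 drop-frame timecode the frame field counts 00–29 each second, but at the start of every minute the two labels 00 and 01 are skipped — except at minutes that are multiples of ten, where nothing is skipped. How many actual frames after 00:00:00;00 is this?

40081

As if non-drop at 30 labels/s: (0 × 3600 + 22 × 60 + 17) × 30 + 11 = 40121.
Minute boundaries passed: 22; those not divisible by 10: 22 − 2 = 20; dropped labels = 2 × 20 = 40.
Actual frame index = 40121 − 40 = 40081.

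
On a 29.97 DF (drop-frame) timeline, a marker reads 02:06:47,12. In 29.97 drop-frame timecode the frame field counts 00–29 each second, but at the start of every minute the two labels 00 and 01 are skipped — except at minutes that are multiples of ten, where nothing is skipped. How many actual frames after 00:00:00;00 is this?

227994

Complete 10-minute blocks: 12, each 17982 frames → 215784.
Remaining 6 whole minutes in the current block: 1800 + 5 × 1798 = 10790 frames.
Within the current minute: 47 × 30 + 12 − 2 = 1420 (labels ;00/;01 skipped at this minute). Total = 215784 + 10790 + 1420 = 227994.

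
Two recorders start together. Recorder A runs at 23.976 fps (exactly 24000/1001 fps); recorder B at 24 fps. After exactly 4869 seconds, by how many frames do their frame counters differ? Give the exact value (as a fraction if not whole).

116856/1001 frames

A emits 24000/1001 × 4869 = 116856000/1001 frames; B emits 24 × 4869 = 116856.
Difference = 116856/1001 frames (≈ 116.7393); B is ahead of A.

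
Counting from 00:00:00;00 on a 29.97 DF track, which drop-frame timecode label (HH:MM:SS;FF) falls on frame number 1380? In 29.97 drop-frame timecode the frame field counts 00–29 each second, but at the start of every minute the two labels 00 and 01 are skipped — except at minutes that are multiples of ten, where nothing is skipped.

00:00:46;00

Ten DF minutes hold 17982 frames, so frame 1380 lies in block 0 (frames 0–17981) with 1380 frames into that block.
The block's first minute is 1800 frames and the rest 1798 each; 1380 frames reaches minute 0, so 0 × 18 + 0 × 2 = 0 labels have been skipped so far.
Adding those back, label number 1380 + 0 = 1380 at 30 labels/s is 46 s + 0 f = 0 h 0 min 46 s frame 0, i.e. 00:00:46;00.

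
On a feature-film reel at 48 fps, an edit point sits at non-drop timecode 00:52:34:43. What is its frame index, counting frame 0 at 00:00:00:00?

Total seconds to the label: (0 × 3600 + 52 × 60 + 34) = 3154.
Frame index = 3154 × 48 + 43 = 151435.

frame 151435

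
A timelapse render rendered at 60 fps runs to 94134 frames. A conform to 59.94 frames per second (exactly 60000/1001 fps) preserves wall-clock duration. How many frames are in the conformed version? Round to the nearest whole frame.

94040 frames

Frames at target rate = 94134 × (60000/1001) / (60) = 94134000/1001 ≈ 94039.960.
Nearest whole frame: 94040.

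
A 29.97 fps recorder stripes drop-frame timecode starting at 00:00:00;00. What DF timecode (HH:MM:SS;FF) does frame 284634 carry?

Each 10-minute DF block holds 10 × 60 × 30 − 9 × 2 = 17982 frames. 284634 ÷ 17982 → 15 full blocks, remainder 14904.
Within the partial block the first minute is 1800 frames and each further minute 1798, so 8 further minute boundaries passed. Total skipped labels = 18 × 15 + 2 × 8 = 286.
Non-drop label index = 284634 + 286 = 284920; at 30 labels/s that is 02:38:17:10, i.e. DF 02:38:17;10.

02:38:17;10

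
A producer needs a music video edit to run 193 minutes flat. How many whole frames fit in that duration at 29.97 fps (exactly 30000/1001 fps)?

347052 frames

193 min = 11580 s.
Frames = 11580 × 30000/1001 = 347400000/1001 ≈ 347052.9471.
Complete frames: 347052.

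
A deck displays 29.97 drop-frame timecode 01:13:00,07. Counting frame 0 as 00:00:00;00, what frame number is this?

As if non-drop at 30 labels/s: (1 × 3600 + 13 × 60 + 0) × 30 + 7 = 131407.
Minute boundaries passed: 73; those not divisible by 10: 73 − 7 = 66; dropped labels = 2 × 66 = 132.
Actual frame index = 131407 − 132 = 131275.

131275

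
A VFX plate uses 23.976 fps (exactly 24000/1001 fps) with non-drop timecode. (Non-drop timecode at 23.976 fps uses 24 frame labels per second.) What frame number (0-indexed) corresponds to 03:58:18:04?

Total seconds to the label: (3 × 3600 + 58 × 60 + 18) = 14298.
Frame index = 14298 × 24 + 4 = 343156.

343156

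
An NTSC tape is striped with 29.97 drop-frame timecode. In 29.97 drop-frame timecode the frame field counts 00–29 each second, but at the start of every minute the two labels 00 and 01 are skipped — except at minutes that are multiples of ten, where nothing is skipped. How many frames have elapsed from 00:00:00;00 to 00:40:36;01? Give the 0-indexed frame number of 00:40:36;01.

Complete 10-minute blocks: 4, each 17982 frames → 71928.
Remaining 0 whole minutes in the current block: 0 frames.
Within the current minute: 36 × 30 + 1 = 1081. Total = 71928 + 0 + 1081 = 73009.

73009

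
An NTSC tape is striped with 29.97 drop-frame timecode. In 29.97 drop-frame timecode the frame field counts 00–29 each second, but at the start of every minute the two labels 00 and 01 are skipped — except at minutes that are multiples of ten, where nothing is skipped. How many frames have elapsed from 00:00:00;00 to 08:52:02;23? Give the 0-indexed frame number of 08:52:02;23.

As if non-drop at 30 labels/s: (8 × 3600 + 52 × 60 + 2) × 30 + 23 = 957683.
Minute boundaries passed: 532; those not divisible by 10: 532 − 53 = 479; dropped labels = 2 × 479 = 958.
Actual frame index = 957683 − 958 = 956725.

956725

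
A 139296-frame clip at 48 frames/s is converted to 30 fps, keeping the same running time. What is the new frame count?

87060 frames

Target frames = source frames × (target rate / source rate) = 139296 × (30)/(48) = 139296 × 5/8 = 87060.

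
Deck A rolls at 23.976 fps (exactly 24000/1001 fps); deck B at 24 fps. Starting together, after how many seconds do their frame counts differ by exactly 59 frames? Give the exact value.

The gap grows by |24 − 24000/1001| = 24/1001 frames per second.
Time for a 59-frame gap: 59 ÷ (24/1001) = 59059/24 s.

59059/24 seconds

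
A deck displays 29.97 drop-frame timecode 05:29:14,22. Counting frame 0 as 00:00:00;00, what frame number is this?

Complete 10-minute blocks: 32, each 17982 frames → 575424.
Remaining 9 whole minutes in the current block: 1800 + 8 × 1798 = 16184 frames.
Within the current minute: 14 × 30 + 22 − 2 = 440 (labels ;00/;01 skipped at this minute). Total = 575424 + 16184 + 440 = 592048.

592048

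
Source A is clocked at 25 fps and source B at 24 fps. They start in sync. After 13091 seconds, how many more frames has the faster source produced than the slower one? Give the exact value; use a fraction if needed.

13091 frames

A emits 25 × 13091 = 327275 frames; B emits 24 × 13091 = 314184.
Difference = 13091 frames; B is behind A.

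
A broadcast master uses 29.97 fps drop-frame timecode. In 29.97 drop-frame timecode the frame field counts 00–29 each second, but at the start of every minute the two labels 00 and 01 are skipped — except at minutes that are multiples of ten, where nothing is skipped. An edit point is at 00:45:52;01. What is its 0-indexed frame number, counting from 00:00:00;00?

82479

Complete 10-minute blocks: 4, each 17982 frames → 71928.
Remaining 5 whole minutes in the current block: 1800 + 4 × 1798 = 8992 frames.
Within the current minute: 52 × 30 + 1 − 2 = 1559 (labels ;00/;01 skipped at this minute). Total = 71928 + 8992 + 1559 = 82479.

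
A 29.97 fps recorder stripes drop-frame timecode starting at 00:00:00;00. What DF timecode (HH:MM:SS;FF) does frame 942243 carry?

08:43:59;15

Each 10-minute DF block holds 10 × 60 × 30 − 9 × 2 = 17982 frames. 942243 ÷ 17982 → 52 full blocks, remainder 7179.
Within the partial block the first minute is 1800 frames and each further minute 1798, so 3 further minute boundaries passed. Total skipped labels = 18 × 52 + 2 × 3 = 942.
Non-drop label index = 942243 + 942 = 943185; at 30 labels/s that is 08:43:59:15, i.e. DF 08:43:59;15.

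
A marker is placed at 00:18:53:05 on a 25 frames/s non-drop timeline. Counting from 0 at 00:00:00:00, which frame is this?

frame 28330

Total seconds to the label: (0 × 3600 + 18 × 60 + 53) = 1133.
Frame index = 1133 × 25 + 5 = 28330.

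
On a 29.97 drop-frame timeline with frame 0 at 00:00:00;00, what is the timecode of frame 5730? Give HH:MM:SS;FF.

Ten DF minutes hold 17982 frames, so frame 5730 lies in block 0 (frames 0–17981) with 5730 frames into that block.
The block's first minute is 1800 frames and the rest 1798 each; 5730 frames reaches minute 3, so 0 × 18 + 3 × 2 = 6 labels have been skipped so far.
Adding those back, label number 5730 + 6 = 5736 at 30 labels/s is 191 s + 6 f = 0 h 3 min 11 s frame 6, i.e. 00:03:11;06.

00:03:11;06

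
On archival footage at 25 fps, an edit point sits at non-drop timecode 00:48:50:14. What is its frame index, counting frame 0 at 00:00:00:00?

Total seconds to the label: (0 × 3600 + 48 × 60 + 50) = 2930.
Frame index = 2930 × 25 + 14 = 73264.

frame 73264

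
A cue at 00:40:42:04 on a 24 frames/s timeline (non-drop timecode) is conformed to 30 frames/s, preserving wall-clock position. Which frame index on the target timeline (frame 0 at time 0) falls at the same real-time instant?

Source frame index: (0×3600 + 40×60 + 42) × 24 + 4 = 58612.
Real time: 58612 / (24) = 14653/6 s.
Target frame: (14653/6) × (30) = 73265.

frame 73265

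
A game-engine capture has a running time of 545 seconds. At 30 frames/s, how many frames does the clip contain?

Frames = 545 × 30 = 16350.

16350 frames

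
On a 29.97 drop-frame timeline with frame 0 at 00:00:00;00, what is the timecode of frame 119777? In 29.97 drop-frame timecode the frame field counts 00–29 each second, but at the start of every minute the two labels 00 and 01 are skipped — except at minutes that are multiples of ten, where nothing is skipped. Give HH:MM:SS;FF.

Ten DF minutes hold 17982 frames, so frame 119777 lies in block 6 (frames 107892–125873) with 11885 frames into that block.
The block's first minute is 1800 frames and the rest 1798 each; 11885 frames reaches minute 6, so 6 × 18 + 6 × 2 = 120 labels have been skipped so far.
Adding those back, label number 119777 + 120 = 119897 at 30 labels/s is 3996 s + 17 f = 1 h 6 min 36 s frame 17, i.e. 01:06:36;17.

01:06:36;17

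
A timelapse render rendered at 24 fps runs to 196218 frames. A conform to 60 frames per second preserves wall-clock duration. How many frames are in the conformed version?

Target frames = source frames × (target rate / source rate) = 196218 × (60)/(24) = 196218 × 5/2 = 490545.

490545 frames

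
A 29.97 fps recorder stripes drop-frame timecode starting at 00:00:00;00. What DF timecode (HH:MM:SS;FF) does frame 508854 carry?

Ten DF minutes hold 17982 frames, so frame 508854 lies in block 28 (frames 503496–521477) with 5358 frames into that block.
The block's first minute is 1800 frames and the rest 1798 each; 5358 frames reaches minute 2, so 28 × 18 + 2 × 2 = 508 labels have been skipped so far.
Adding those back, label number 508854 + 508 = 509362 at 30 labels/s is 16978 s + 22 f = 4 h 42 min 58 s frame 22, i.e. 04:42:58;22.

04:42:58;22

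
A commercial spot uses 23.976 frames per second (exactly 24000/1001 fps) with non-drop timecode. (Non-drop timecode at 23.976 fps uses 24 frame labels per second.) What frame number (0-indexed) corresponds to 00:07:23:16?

frame 10648

Total seconds to the label: (0 × 3600 + 7 × 60 + 23) = 443.
Frame index = 443 × 24 + 16 = 10648.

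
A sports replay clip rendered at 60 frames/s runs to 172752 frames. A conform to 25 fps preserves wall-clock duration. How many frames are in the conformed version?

Target frames = source frames × (target rate / source rate) = 172752 × (25)/(60) = 172752 × 5/12 = 71980.

71980 frames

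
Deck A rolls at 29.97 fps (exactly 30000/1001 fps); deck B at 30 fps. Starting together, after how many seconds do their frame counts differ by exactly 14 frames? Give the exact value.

The gap grows by |30 − 30000/1001| = 30/1001 frames per second.
Time for a 14-frame gap: 14 ÷ (30/1001) = 7007/15 s.

7007/15 seconds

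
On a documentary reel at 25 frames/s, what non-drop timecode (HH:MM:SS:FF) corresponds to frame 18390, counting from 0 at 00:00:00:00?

00:12:15:15

18390 ÷ 25 = 735 full seconds, remainder 15 frames.
735 s = 0 h 12 min 15 s.
Timecode: 00:12:15:15.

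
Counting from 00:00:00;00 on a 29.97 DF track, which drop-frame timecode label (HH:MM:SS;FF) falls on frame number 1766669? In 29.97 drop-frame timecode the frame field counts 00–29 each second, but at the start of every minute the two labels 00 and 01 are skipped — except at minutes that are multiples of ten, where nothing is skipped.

Ten DF minutes hold 17982 frames, so frame 1766669 lies in block 98 (frames 1762236–1780217) with 4433 frames into that block.
The block's first minute is 1800 frames and the rest 1798 each; 4433 frames reaches minute 2, so 98 × 18 + 2 × 2 = 1768 labels have been skipped so far.
Adding those back, label number 1766669 + 1768 = 1768437 at 30 labels/s is 58947 s + 27 f = 16 h 22 min 27 s frame 27, i.e. 16:22:27;27.

16:22:27;27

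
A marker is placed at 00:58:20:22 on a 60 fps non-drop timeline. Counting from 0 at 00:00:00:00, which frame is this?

Total seconds to the label: (0 × 3600 + 58 × 60 + 20) = 3500.
Frame index = 3500 × 60 + 22 = 210022.

210022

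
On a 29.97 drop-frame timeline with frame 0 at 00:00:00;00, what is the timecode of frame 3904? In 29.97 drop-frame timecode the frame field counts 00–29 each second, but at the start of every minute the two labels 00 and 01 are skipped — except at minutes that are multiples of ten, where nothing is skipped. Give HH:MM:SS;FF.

Each 10-minute DF block holds 10 × 60 × 30 − 9 × 2 = 17982 frames. 3904 ÷ 17982 → 0 full blocks, remainder 3904.
Within the partial block the first minute is 1800 frames and each further minute 1798, so 2 further minute boundaries passed. Total skipped labels = 18 × 0 + 2 × 2 = 4.
Non-drop label index = 3904 + 4 = 3908; at 30 labels/s that is 00:02:10:08, i.e. DF 00:02:10;08.

00:02:10;08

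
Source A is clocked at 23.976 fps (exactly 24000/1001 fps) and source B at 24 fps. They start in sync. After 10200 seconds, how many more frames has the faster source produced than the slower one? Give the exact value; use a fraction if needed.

A emits 24000/1001 × 10200 = 244800000/1001 frames; B emits 24 × 10200 = 244800.
Difference = 244800/1001 frames (≈ 244.5554); B is ahead of A.

244800/1001 frames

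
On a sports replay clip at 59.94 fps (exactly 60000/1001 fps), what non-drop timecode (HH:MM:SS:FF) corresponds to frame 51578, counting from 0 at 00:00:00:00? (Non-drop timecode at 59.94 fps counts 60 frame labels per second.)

51578 ÷ 60 = 859 full seconds, remainder 38 frames.
859 s = 0 h 14 min 19 s.
Timecode: 00:14:19:38.

00:14:19:38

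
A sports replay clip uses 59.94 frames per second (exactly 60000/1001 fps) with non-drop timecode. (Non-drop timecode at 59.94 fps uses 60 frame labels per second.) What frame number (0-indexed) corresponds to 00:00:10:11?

611

Total seconds to the label: (0 × 3600 + 0 × 60 + 10) = 10.
Frame index = 10 × 60 + 11 = 611.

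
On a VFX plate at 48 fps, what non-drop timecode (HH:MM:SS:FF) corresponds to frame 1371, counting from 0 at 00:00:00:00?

00:00:28:27

1371 ÷ 48 = 28 full seconds, remainder 27 frames.
28 s = 0 h 0 min 28 s.
Timecode: 00:00:28:27.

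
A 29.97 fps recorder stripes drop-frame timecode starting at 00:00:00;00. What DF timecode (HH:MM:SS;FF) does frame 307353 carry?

Ten DF minutes hold 17982 frames, so frame 307353 lies in block 17 (frames 305694–323675) with 1659 frames into that block.
The block's first minute is 1800 frames and the rest 1798 each; 1659 frames reaches minute 0, so 17 × 18 + 0 × 2 = 306 labels have been skipped so far.
Adding those back, label number 307353 + 306 = 307659 at 30 labels/s is 10255 s + 9 f = 2 h 50 min 55 s frame 9, i.e. 02:50:55;09.

02:50:55;09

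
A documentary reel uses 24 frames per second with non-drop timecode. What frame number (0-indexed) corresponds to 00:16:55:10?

frame 24370

Total seconds to the label: (0 × 3600 + 16 × 60 + 55) = 1015.
Frame index = 1015 × 24 + 10 = 24370.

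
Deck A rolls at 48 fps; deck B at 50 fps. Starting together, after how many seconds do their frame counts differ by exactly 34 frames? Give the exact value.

The gap grows by |50 − 48| = 2 frames per second.
Time for a 34-frame gap: 34 ÷ (2) = 17 s.

17 seconds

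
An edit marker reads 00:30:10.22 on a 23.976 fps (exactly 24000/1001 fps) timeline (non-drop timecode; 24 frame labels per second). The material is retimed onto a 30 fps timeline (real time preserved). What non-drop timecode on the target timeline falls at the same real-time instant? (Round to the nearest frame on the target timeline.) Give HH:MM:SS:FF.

Source frame index: (0×3600 + 30×60 + 10) × 24 + 22 = 43462.
Real time: 43462 / (24000/1001) = 21752731/12000 s.
Target frame: (21752731/12000) × (30) = 21752731/400 ≈ 54381.827 → 54382.
At 30 labels/s: frame 54382 → 00:30:12:22.

00:30:12:22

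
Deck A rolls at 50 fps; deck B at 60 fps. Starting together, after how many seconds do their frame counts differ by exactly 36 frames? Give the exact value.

3.6 seconds

The gap grows by |60 − 50| = 10 frames per second.
Time for a 36-frame gap: 36 ÷ (10) = 3.6 s.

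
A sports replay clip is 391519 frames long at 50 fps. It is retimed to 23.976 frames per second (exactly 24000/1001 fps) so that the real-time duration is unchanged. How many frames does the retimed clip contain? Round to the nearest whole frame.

187741 frames

Frames at target rate = 391519 × (24000/1001) / (50) = 187929120/1001 ≈ 187741.379.
Nearest whole frame: 187741.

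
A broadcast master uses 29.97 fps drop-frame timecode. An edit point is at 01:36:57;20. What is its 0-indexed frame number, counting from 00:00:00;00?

174356

As if non-drop at 30 labels/s: (1 × 3600 + 36 × 60 + 57) × 30 + 20 = 174530.
Minute boundaries passed: 96; those not divisible by 10: 96 − 9 = 87; dropped labels = 2 × 87 = 174.
Actual frame index = 174530 − 174 = 174356.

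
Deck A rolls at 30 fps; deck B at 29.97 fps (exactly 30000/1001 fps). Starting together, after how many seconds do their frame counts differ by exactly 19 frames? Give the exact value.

19019/30 seconds

The gap grows by |30000/1001 − 30| = 30/1001 frames per second.
Time for a 19-frame gap: 19 ÷ (30/1001) = 19019/30 s.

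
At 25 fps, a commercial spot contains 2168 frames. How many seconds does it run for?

Running time = 2168 / (25) = 86.72 s.

86.72 seconds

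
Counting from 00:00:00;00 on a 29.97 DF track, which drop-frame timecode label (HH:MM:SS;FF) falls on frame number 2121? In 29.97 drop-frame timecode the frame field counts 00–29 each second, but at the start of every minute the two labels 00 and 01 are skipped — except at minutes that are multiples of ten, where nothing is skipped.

00:01:10;23

Ten DF minutes hold 17982 frames, so frame 2121 lies in block 0 (frames 0–17981) with 2121 frames into that block.
The block's first minute is 1800 frames and the rest 1798 each; 2121 frames reaches minute 1, so 0 × 18 + 1 × 2 = 2 labels have been skipped so far.
Adding those back, label number 2121 + 2 = 2123 at 30 labels/s is 70 s + 23 f = 0 h 1 min 10 s frame 23, i.e. 00:01:10;23.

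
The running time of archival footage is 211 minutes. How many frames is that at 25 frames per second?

316500 frames

211 min = 12660 s.
Frames = 12660 × 25 = 316500.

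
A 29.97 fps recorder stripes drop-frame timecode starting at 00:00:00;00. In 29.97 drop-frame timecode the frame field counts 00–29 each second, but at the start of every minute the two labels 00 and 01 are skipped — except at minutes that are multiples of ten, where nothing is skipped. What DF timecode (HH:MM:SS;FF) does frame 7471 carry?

00:04:09;09

Ten DF minutes hold 17982 frames, so frame 7471 lies in block 0 (frames 0–17981) with 7471 frames into that block.
The block's first minute is 1800 frames and the rest 1798 each; 7471 frames reaches minute 4, so 0 × 18 + 4 × 2 = 8 labels have been skipped so far.
Adding those back, label number 7471 + 8 = 7479 at 30 labels/s is 249 s + 9 f = 0 h 4 min 9 s frame 9, i.e. 00:04:09;09.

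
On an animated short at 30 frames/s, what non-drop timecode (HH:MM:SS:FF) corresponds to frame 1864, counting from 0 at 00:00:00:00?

00:01:02:04

1864 ÷ 30 = 62 full seconds, remainder 4 frames.
62 s = 0 h 1 min 2 s.
Timecode: 00:01:02:04.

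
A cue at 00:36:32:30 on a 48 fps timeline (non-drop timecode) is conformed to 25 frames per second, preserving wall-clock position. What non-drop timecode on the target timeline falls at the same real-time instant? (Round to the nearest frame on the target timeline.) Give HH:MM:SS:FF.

00:36:32:16

Source frame index: (0×3600 + 36×60 + 32) × 48 + 30 = 105246.
Real time: 105246 / (48) = 17541/8 s.
Target frame: (17541/8) × (25) = 438525/8 ≈ 54815.625 → 54816.
At 25 labels/s: frame 54816 → 00:36:32:16.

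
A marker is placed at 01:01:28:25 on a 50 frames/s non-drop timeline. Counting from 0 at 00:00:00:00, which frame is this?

Total seconds to the label: (1 × 3600 + 1 × 60 + 28) = 3688.
Frame index = 3688 × 50 + 25 = 184425.

184425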